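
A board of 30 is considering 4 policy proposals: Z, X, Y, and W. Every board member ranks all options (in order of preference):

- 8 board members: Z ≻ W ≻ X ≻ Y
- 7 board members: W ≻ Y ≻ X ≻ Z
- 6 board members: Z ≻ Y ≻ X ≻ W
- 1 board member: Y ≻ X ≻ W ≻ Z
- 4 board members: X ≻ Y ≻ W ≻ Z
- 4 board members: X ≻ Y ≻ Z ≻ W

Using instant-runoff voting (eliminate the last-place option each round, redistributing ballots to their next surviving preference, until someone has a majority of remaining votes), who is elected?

X

Round 1: Z 14, X 8, Y 1, W 7. Eliminate Y.
Round 2: Z 14, X 9, W 7. Eliminate W.
Round 3: Z 14, X 16. X has a majority.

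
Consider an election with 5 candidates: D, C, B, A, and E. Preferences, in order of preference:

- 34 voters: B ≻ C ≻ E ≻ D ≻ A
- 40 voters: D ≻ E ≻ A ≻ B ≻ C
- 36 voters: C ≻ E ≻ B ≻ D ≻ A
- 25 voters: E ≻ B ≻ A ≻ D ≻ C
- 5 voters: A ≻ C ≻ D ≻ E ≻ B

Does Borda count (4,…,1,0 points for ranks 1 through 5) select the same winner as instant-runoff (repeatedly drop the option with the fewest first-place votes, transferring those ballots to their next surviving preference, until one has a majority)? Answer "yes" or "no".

Borda — scores: D 265, C 261, B 323, A 150, E 401. Winner: E.
Instant-runoff — R1 D 40, C 36, B 34, A 5, E 25 (A out); R2 D 40, C 41, B 34, E 25 (E out); R3 D 40, C 41, B 59 (D out); R4 C 41, B 99 (B winner). Winner: B.
The two methods disagree.

no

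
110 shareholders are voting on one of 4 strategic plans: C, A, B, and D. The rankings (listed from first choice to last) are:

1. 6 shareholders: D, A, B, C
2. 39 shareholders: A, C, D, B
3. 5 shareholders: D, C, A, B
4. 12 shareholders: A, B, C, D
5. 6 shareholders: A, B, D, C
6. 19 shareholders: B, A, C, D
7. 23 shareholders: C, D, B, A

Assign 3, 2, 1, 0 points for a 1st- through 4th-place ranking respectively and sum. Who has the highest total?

C: 6·0 + 39·2 + 5·2 + 12·1 + 6·0 + 19·1 + 23·3 = 188
A: 6·2 + 39·3 + 5·1 + 12·3 + 6·3 + 19·2 + 23·0 = 226
B: 6·1 + 39·0 + 5·0 + 12·2 + 6·2 + 19·3 + 23·1 = 122
D: 6·3 + 39·1 + 5·3 + 12·0 + 6·1 + 19·0 + 23·2 = 124
A has the highest Borda score (226).

A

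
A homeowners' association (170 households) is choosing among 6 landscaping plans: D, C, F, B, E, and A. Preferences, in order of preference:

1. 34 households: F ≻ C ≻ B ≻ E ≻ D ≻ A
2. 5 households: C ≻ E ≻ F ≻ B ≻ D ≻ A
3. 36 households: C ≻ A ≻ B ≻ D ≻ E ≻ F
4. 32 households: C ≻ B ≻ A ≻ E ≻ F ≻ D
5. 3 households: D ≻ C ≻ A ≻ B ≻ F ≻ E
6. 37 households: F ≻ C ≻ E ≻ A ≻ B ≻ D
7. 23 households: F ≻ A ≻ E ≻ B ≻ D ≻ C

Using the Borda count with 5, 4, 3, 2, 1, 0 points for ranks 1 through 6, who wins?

C

D: 34·1 + 5·1 + 36·2 + 32·0 + 3·5 + 37·0 + 23·1 = 149
C: 34·4 + 5·5 + 36·5 + 32·5 + 3·4 + 37·4 + 23·0 = 661
F: 34·5 + 5·3 + 36·0 + 32·1 + 3·1 + 37·5 + 23·5 = 520
B: 34·3 + 5·2 + 36·3 + 32·4 + 3·2 + 37·1 + 23·2 = 437
E: 34·2 + 5·4 + 36·1 + 32·2 + 3·0 + 37·3 + 23·3 = 368
A: 34·0 + 5·0 + 36·4 + 32·3 + 3·3 + 37·2 + 23·4 = 415
C has the highest Borda score (661).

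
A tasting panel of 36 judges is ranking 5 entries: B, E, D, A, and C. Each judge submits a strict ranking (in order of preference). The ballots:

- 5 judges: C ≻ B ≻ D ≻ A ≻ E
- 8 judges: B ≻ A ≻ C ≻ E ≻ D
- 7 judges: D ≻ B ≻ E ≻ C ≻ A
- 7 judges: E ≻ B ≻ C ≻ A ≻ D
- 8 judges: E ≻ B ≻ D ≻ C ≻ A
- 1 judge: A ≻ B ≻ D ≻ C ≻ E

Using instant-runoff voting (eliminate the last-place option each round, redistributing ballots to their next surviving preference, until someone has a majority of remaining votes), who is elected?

Round 1: B 8, E 15, D 7, A 1, C 5. Eliminate A.
Round 2: B 9, E 15, D 7, C 5. Eliminate C.
Round 3: B 14, E 15, D 7. Eliminate D.
Round 4: B 21, E 15. B has a majority.

B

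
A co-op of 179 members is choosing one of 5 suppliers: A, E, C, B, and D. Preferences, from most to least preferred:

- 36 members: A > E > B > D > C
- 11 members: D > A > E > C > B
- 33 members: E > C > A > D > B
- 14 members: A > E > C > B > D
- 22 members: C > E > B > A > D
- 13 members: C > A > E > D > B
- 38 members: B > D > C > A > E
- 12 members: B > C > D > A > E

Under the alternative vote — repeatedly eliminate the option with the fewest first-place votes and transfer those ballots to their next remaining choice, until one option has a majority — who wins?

C

Round 1: A 50, E 33, C 35, B 50, D 11. Eliminate D.
Round 2: A 61, E 33, C 35, B 50. Eliminate E.
Round 3: A 61, C 68, B 50. Eliminate B.
Round 4: A 61, C 118. C has a majority.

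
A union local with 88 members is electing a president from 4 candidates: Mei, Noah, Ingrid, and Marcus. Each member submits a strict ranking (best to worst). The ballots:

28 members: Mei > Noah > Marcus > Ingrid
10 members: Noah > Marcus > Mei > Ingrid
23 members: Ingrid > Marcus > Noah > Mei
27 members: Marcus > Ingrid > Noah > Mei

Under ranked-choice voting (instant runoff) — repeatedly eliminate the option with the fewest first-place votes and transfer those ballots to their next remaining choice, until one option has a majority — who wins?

Marcus

Round 1: Mei 28, Noah 10, Ingrid 23, Marcus 27. Eliminate Noah.
Round 2: Mei 28, Ingrid 23, Marcus 37. Eliminate Ingrid.
Round 3: Mei 28, Marcus 60. Marcus has a majority.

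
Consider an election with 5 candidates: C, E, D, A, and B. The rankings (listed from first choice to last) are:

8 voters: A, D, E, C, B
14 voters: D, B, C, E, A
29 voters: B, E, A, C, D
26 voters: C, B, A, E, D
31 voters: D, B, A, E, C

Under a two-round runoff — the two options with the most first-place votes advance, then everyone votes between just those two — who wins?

B

Round 1 first-place votes: C 26, E 0, D 45, A 8, B 29.
D and B advance.
Runoff: D is preferred to B by 53 voters; B by 55.
B wins the runoff.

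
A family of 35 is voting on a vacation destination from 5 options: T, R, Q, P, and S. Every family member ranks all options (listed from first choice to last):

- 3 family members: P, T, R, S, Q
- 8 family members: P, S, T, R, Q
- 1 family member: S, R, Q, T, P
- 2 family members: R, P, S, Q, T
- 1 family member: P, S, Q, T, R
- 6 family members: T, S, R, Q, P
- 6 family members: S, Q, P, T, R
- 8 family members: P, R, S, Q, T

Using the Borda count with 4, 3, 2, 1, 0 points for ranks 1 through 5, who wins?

T: 3·3 + 8·2 + 1·1 + 2·0 + 1·1 + 6·4 + 6·1 + 8·0 = 57
R: 3·2 + 8·1 + 1·3 + 2·4 + 1·0 + 6·2 + 6·0 + 8·3 = 61
Q: 3·0 + 8·0 + 1·2 + 2·1 + 1·2 + 6·1 + 6·3 + 8·1 = 38
P: 3·4 + 8·4 + 1·0 + 2·3 + 1·4 + 6·0 + 6·2 + 8·4 = 98
S: 3·1 + 8·3 + 1·4 + 2·2 + 1·3 + 6·3 + 6·4 + 8·2 = 96
P has the highest Borda score (98).

P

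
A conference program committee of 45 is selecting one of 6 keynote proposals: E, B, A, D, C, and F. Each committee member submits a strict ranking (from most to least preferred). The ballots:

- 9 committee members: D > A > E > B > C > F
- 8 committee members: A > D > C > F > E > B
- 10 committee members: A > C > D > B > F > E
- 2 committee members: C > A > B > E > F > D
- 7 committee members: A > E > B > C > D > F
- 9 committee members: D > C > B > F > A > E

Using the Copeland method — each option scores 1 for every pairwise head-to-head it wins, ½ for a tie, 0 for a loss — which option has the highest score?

A

E: beats B; loses to A, D, C, and F → score 1.
B: beats F; loses to E, A, D, and C → score 1.
A: beats E, B, D, C, and F → score 5.
D: beats E, B, C, and F; loses to A → score 4.
C: beats E, B, and F; loses to A and D → score 3.
F: beats E; loses to B, A, D, and C → score 1.
A has the best pairwise record.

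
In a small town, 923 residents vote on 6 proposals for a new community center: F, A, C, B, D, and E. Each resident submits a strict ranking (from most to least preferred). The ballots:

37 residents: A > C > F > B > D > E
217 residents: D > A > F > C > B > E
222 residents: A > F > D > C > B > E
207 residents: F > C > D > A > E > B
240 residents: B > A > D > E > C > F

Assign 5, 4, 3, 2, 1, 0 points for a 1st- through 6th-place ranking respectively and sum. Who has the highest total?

A

F: 37·3 + 217·3 + 222·4 + 207·5 + 240·0 = 2685
A: 37·5 + 217·4 + 222·5 + 207·2 + 240·4 = 3537
C: 37·4 + 217·2 + 222·2 + 207·4 + 240·1 = 2094
B: 37·2 + 217·1 + 222·1 + 207·0 + 240·5 = 1713
D: 37·1 + 217·5 + 222·3 + 207·3 + 240·3 = 3129
E: 37·0 + 217·0 + 222·0 + 207·1 + 240·2 = 687
A has the highest Borda score (3537).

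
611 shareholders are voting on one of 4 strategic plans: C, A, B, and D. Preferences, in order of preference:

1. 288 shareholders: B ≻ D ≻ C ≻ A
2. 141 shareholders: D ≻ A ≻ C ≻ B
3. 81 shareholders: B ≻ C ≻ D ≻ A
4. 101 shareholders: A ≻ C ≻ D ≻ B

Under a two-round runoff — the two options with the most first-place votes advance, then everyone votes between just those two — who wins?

B

Round 1 first-place votes: C 0, A 101, B 369, D 141.
B and D advance.
Runoff: B is preferred to D by 369 voters; D by 242.
B wins the runoff.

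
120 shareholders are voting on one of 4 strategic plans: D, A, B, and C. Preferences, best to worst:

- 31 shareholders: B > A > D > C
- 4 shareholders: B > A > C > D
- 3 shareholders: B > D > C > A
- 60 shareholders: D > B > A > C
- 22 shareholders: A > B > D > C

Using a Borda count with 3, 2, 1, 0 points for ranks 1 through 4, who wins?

B

D: 31·1 + 4·0 + 3·2 + 60·3 + 22·1 = 239
A: 31·2 + 4·2 + 3·0 + 60·1 + 22·3 = 196
B: 31·3 + 4·3 + 3·3 + 60·2 + 22·2 = 278
C: 31·0 + 4·1 + 3·1 + 60·0 + 22·0 = 7
B has the highest Borda score (278).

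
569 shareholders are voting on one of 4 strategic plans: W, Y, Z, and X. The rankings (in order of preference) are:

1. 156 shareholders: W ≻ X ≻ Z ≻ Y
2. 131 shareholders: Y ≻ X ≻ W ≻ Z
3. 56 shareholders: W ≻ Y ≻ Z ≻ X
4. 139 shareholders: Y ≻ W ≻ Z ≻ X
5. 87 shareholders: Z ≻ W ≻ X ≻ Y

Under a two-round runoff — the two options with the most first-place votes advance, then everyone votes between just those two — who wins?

Round 1 first-place votes: W 212, Y 270, Z 87, X 0.
Y and W advance.
Runoff: Y is preferred to W by 270 voters; W by 299.
W wins the runoff.

W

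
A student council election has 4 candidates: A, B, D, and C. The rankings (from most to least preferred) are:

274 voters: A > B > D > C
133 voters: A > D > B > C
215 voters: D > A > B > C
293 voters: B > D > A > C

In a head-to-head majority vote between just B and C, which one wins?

B

Voters preferring B to C: 915; preferring C to B: 0.
B wins the head-to-head.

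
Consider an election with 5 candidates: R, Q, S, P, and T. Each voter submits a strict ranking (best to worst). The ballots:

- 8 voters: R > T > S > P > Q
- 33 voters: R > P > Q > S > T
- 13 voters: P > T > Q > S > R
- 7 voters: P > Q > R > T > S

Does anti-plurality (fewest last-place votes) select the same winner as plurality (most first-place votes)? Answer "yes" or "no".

no

Anti-plurality — last-place votes: R 13, Q 8, S 7, P 0, T 33. Winner: P.
Plurality — first-place votes: R 41, Q 0, S 0, P 20, T 0. Winner: R.
The two methods disagree.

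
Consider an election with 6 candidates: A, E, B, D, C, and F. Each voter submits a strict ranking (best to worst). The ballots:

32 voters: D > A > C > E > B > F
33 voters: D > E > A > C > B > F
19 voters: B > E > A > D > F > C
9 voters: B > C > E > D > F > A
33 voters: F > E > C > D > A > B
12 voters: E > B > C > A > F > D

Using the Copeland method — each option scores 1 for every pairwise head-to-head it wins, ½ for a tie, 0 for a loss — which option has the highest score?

A: beats B, C, and F; loses to E and D → score 3.
E: beats A, B, D, C, and F → score 5.
B: beats F; loses to A, E, D, and C → score 1.
D: beats A, B, C, and F; loses to E → score 4.
C: beats B and F; loses to A, E, and D → score 2.
F: loses to A, E, B, D, and C → score 0.
E has the best pairwise record.

E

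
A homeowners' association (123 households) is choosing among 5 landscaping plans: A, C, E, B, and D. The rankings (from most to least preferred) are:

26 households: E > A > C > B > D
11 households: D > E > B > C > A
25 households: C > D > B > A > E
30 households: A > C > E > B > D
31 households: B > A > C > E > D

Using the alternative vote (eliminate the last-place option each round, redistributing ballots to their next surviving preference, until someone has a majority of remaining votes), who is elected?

E

Round 1: A 30, C 25, E 26, B 31, D 11. Eliminate D.
Round 2: A 30, C 25, E 37, B 31. Eliminate C.
Round 3: A 30, E 37, B 56. Eliminate A.
Round 4: E 67, B 56. E has a majority.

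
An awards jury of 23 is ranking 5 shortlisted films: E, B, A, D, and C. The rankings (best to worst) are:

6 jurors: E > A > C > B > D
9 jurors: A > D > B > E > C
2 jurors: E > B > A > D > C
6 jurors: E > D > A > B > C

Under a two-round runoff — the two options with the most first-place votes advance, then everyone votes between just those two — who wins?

Round 1 first-place votes: E 14, B 0, A 9, D 0, C 0.
E and A advance.
Runoff: E is preferred to A by 14 voters; A by 9.
E wins the runoff.

E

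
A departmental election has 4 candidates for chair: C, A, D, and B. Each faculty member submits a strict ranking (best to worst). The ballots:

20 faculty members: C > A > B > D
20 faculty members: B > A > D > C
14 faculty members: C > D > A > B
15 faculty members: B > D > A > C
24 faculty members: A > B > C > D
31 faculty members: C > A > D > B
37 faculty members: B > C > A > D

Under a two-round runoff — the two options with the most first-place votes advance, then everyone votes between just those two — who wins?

B

Round 1 first-place votes: C 65, A 24, D 0, B 72.
B and C advance.
Runoff: B is preferred to C by 96 voters; C by 65.
B wins the runoff.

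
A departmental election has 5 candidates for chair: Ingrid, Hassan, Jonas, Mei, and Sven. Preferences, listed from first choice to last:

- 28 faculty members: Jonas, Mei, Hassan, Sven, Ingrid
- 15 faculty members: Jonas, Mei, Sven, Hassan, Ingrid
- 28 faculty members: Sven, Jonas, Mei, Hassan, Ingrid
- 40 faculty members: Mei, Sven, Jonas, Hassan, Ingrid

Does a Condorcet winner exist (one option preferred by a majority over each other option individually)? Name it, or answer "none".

Checking pairwise contests:
Hassan beats Ingrid 111–0.
Jonas beats Hassan 111–0.
Sven beats Jonas 68–43.
Jonas beats Mei 71–40.
Mei beats Sven 83–28.
Every option loses at least one head-to-head, so there is no Condorcet winner.

none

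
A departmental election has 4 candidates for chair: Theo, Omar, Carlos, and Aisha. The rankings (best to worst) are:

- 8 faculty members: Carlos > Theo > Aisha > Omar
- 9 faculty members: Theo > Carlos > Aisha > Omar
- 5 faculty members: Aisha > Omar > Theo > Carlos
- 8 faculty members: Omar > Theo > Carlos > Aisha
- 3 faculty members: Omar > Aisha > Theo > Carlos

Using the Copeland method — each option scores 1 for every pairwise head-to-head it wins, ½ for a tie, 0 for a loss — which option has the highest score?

Theo: beats Omar, Carlos, and Aisha → score 3.
Omar: loses to Theo, Carlos, and Aisha → score 0.
Carlos: beats Omar and Aisha; loses to Theo → score 2.
Aisha: beats Omar; loses to Theo and Carlos → score 1.
Theo has the best pairwise record.

Theo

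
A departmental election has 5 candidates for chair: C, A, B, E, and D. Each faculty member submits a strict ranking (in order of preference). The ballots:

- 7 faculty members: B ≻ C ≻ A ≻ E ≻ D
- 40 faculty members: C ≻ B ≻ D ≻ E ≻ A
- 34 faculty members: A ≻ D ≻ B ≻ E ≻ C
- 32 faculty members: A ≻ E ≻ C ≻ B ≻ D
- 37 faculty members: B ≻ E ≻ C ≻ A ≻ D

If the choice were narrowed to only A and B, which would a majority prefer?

Voters preferring A to B: 66; preferring B to A: 84.
B wins the head-to-head.

B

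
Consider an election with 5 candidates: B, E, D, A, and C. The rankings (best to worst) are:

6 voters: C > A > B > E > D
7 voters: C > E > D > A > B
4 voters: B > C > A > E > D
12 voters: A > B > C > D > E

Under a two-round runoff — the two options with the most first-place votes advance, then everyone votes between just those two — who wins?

Round 1 first-place votes: B 4, E 0, D 0, A 12, C 13.
C and A advance.
Runoff: C is preferred to A by 17 voters; A by 12.
C wins the runoff.

C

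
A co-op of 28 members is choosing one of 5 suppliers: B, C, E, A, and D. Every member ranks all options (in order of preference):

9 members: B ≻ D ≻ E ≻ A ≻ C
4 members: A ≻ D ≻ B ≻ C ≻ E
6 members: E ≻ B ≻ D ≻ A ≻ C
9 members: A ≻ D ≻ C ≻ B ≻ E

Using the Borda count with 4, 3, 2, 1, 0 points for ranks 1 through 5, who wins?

B: 9·4 + 4·2 + 6·3 + 9·1 = 71
C: 9·0 + 4·1 + 6·0 + 9·2 = 22
E: 9·2 + 4·0 + 6·4 + 9·0 = 42
A: 9·1 + 4·4 + 6·1 + 9·4 = 67
D: 9·3 + 4·3 + 6·2 + 9·3 = 78
D has the highest Borda score (78).

D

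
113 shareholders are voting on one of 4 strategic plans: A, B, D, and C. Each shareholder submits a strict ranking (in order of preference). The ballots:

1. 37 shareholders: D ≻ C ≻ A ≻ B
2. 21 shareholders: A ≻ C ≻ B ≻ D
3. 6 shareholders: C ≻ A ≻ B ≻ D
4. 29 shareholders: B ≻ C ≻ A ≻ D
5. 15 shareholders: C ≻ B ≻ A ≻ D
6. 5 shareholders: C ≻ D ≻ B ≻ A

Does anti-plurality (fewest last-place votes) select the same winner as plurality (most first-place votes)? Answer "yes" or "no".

no

Anti-plurality — last-place votes: A 5, B 37, D 71, C 0. Winner: C.
Plurality — first-place votes: A 21, B 29, D 37, C 26. Winner: D.
The two methods disagree.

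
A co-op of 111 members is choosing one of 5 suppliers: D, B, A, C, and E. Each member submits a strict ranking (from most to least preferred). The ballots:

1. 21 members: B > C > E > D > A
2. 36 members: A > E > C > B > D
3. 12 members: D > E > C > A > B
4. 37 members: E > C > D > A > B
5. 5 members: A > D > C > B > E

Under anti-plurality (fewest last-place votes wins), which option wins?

C

Last-place votes: D 36, B 49, A 21, C 0, E 5.
C is ranked last by the fewest voters, so C wins.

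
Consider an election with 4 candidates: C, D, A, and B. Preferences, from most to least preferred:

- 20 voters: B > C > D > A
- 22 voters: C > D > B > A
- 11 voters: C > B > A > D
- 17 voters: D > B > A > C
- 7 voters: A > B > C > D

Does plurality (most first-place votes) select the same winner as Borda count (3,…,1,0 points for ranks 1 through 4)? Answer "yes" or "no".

Plurality — first-place votes: C 33, D 17, A 7, B 20. Winner: C.
Borda — scores: C 146, D 115, A 49, B 152. Winner: B.
The two methods disagree.

no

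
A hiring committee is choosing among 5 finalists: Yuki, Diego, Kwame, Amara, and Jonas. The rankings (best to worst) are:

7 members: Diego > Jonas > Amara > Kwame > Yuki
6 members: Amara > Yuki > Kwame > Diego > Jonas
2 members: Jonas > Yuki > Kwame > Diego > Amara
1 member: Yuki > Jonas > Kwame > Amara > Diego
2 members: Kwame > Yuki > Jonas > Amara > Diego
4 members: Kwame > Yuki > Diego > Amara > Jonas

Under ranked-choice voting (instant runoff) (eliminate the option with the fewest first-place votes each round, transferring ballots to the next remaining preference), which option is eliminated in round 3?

Amara

Round 1: Yuki 1, Diego 7, Kwame 6, Amara 6, Jonas 2. Eliminate Yuki.
Round 2: Diego 7, Kwame 6, Amara 6, Jonas 3. Eliminate Jonas.
Round 3: Diego 7, Kwame 9, Amara 6. Eliminate Amara.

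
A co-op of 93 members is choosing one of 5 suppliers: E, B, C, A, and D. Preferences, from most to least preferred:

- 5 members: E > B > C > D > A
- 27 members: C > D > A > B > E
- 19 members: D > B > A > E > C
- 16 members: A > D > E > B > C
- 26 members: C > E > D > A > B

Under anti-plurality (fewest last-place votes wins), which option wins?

D

Last-place votes: E 27, B 26, C 35, A 5, D 0.
D is ranked last by the fewest voters, so D wins.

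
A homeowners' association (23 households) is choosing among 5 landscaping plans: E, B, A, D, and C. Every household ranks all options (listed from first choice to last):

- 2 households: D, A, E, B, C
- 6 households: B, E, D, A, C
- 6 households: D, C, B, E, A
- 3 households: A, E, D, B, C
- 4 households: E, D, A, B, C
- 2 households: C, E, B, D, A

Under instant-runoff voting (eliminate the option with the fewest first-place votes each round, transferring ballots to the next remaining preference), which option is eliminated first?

Round 1: E 4, B 6, A 3, D 8, C 2. Eliminate C.

C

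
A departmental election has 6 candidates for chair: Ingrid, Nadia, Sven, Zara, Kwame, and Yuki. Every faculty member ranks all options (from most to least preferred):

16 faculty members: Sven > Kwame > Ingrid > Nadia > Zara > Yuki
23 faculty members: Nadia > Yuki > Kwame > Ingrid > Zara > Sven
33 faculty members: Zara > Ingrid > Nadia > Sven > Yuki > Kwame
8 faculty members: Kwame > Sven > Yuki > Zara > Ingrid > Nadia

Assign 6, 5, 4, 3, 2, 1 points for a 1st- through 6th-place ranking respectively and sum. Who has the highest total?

Ingrid: 16·4 + 23·3 + 33·5 + 8·2 = 314
Nadia: 16·3 + 23·6 + 33·4 + 8·1 = 326
Sven: 16·6 + 23·1 + 33·3 + 8·5 = 258
Zara: 16·2 + 23·2 + 33·6 + 8·3 = 300
Kwame: 16·5 + 23·4 + 33·1 + 8·6 = 253
Yuki: 16·1 + 23·5 + 33·2 + 8·4 = 229
Nadia has the highest Borda score (326).

Nadia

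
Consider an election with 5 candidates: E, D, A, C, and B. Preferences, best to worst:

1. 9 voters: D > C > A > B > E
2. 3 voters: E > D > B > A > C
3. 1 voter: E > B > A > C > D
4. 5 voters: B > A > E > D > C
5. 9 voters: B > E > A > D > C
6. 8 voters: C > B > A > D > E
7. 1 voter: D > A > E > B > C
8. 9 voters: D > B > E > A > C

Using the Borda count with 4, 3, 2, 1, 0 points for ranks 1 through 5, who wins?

B

E: 9·0 + 3·4 + 1·4 + 5·2 + 9·3 + 8·0 + 1·2 + 9·2 = 73
D: 9·4 + 3·3 + 1·0 + 5·1 + 9·1 + 8·1 + 1·4 + 9·4 = 107
A: 9·2 + 3·1 + 1·2 + 5·3 + 9·2 + 8·2 + 1·3 + 9·1 = 84
C: 9·3 + 3·0 + 1·1 + 5·0 + 9·0 + 8·4 + 1·0 + 9·0 = 60
B: 9·1 + 3·2 + 1·3 + 5·4 + 9·4 + 8·3 + 1·1 + 9·3 = 126
B has the highest Borda score (126).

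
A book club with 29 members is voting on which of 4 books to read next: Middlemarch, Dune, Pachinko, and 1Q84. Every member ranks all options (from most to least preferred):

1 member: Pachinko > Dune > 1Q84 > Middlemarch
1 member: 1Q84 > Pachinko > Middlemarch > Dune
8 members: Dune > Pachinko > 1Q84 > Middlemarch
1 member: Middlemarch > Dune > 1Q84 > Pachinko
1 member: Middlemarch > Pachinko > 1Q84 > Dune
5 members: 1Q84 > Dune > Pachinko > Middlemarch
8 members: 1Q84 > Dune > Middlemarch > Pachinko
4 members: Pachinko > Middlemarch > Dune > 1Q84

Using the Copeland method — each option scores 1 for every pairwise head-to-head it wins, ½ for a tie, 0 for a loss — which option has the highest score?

1Q84

Middlemarch: loses to Dune, Pachinko, and 1Q84 → score 0.
Dune: beats Middlemarch and Pachinko; loses to 1Q84 → score 2.
Pachinko: beats Middlemarch; loses to Dune and 1Q84 → score 1.
1Q84: beats Middlemarch, Dune, and Pachinko → score 3.
1Q84 has the best pairwise record.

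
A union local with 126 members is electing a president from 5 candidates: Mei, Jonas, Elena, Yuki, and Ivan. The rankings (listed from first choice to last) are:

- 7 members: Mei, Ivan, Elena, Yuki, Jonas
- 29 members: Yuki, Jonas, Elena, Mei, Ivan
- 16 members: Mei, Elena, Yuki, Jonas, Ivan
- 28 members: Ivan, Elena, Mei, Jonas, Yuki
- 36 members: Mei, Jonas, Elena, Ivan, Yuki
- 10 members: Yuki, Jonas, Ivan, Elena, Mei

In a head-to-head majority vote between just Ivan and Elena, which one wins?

Elena

Voters preferring Ivan to Elena: 45; preferring Elena to Ivan: 81.
Elena wins the head-to-head.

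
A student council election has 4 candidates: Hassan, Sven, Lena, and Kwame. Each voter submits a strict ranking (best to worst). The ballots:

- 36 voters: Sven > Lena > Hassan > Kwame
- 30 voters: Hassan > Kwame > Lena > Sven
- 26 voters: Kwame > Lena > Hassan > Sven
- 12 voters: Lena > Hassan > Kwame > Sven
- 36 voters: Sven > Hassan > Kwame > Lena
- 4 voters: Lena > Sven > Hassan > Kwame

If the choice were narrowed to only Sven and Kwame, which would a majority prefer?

Sven

Voters preferring Sven to Kwame: 76; preferring Kwame to Sven: 68.
Sven wins the head-to-head.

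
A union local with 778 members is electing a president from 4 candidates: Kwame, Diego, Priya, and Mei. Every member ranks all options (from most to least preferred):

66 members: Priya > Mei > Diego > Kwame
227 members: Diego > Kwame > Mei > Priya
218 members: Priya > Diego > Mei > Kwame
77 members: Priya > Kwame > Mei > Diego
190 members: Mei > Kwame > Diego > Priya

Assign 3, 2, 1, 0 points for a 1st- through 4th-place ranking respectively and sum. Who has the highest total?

Diego

Kwame: 66·0 + 227·2 + 218·0 + 77·2 + 190·2 = 988
Diego: 66·1 + 227·3 + 218·2 + 77·0 + 190·1 = 1373
Priya: 66·3 + 227·0 + 218·3 + 77·3 + 190·0 = 1083
Mei: 66·2 + 227·1 + 218·1 + 77·1 + 190·3 = 1224
Diego has the highest Borda score (1373).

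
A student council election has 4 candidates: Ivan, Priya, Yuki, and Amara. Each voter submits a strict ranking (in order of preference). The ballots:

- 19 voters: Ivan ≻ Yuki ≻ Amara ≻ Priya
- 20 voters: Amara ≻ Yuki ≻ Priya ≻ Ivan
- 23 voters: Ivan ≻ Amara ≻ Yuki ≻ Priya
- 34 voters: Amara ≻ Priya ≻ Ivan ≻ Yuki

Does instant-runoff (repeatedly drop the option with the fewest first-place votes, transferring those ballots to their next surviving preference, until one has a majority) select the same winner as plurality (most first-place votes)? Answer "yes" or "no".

yes

Instant-runoff — R1 Ivan 42, Priya 0, Yuki 0, Amara 54 (Amara winner). Winner: Amara.
Plurality — first-place votes: Ivan 42, Priya 0, Yuki 0, Amara 54. Winner: Amara.
The two methods agree.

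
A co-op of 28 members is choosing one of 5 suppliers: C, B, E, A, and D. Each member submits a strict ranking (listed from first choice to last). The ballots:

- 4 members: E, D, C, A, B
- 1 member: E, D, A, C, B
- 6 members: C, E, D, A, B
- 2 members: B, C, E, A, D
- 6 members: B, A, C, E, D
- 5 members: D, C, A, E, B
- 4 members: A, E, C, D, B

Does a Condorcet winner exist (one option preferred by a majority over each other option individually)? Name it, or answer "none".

C vs B: 20–8 for C.
C vs E: 19–9 for C.
C vs A: 17–11 for C.
C vs D: 18–10 for C.
C beats every other option head-to-head.

C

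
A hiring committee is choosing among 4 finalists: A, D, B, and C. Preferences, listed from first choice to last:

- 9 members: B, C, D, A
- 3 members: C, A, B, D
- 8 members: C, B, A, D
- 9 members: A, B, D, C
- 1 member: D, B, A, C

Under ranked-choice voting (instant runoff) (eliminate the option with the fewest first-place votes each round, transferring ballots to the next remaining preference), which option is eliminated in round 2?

Round 1: A 9, D 1, B 9, C 11. Eliminate D.
Round 2: A 9, B 10, C 11. Eliminate A.

A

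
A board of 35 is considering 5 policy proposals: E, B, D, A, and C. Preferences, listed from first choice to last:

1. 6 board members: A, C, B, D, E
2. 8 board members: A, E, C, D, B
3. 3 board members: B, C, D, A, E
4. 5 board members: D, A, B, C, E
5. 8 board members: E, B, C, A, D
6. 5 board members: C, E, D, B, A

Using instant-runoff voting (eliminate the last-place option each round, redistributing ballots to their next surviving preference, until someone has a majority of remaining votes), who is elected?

Round 1: E 8, B 3, D 5, A 14, C 5. Eliminate B.
Round 2: E 8, D 5, A 14, C 8. Eliminate D.
Round 3: E 8, A 19, C 8. A has a majority.

A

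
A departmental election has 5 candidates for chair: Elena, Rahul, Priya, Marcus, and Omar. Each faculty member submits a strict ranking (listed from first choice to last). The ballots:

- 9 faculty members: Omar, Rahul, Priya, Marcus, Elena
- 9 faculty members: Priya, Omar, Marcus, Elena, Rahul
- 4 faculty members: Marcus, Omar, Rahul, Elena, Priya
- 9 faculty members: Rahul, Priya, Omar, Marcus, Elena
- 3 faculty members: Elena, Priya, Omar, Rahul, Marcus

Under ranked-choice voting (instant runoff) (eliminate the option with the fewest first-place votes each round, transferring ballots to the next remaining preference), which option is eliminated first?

Elena

Round 1: Elena 3, Rahul 9, Priya 9, Marcus 4, Omar 9. Eliminate Elena.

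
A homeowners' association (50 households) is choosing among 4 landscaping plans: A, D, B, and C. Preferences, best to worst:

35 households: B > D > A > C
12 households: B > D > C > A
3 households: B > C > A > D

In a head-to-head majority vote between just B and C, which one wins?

B

Voters preferring B to C: 50; preferring C to B: 0.
B wins the head-to-head.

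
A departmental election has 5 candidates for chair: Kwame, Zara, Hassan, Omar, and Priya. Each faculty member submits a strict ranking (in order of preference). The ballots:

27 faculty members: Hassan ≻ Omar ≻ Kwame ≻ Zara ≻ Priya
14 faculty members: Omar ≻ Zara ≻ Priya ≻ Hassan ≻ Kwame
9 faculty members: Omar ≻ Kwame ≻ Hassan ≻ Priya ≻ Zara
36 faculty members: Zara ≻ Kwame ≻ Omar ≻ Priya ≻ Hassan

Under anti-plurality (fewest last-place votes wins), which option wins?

Last-place votes: Kwame 14, Zara 9, Hassan 36, Omar 0, Priya 27.
Omar is ranked last by the fewest voters, so Omar wins.

Omar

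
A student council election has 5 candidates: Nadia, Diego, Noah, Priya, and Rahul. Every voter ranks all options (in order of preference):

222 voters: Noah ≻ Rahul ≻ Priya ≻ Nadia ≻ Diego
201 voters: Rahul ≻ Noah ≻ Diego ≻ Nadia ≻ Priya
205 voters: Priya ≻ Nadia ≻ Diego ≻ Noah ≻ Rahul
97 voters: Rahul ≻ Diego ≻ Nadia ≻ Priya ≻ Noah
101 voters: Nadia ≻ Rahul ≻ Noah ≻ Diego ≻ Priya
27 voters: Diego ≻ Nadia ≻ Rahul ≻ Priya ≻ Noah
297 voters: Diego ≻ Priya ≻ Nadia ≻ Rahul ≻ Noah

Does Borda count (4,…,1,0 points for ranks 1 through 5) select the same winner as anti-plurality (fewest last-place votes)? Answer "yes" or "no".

Borda — scores: Nadia 2311, Diego 2500, Noah 1898, Priya 2279, Rahul 2512. Winner: Rahul.
Anti-plurality — last-place votes: Nadia 0, Diego 222, Noah 421, Priya 302, Rahul 205. Winner: Nadia.
The two methods disagree.

no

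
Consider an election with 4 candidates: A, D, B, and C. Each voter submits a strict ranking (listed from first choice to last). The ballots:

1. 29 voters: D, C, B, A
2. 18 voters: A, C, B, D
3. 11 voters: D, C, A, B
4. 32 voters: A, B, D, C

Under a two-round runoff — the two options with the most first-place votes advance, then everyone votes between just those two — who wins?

Round 1 first-place votes: A 50, D 40, B 0, C 0.
A and D advance.
Runoff: A is preferred to D by 50 voters; D by 40.
A wins the runoff.

A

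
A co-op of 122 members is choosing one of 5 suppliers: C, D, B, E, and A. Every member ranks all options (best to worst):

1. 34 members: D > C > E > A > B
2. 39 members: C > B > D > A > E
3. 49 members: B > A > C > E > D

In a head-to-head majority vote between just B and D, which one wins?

Voters preferring B to D: 88; preferring D to B: 34.
B wins the head-to-head.

B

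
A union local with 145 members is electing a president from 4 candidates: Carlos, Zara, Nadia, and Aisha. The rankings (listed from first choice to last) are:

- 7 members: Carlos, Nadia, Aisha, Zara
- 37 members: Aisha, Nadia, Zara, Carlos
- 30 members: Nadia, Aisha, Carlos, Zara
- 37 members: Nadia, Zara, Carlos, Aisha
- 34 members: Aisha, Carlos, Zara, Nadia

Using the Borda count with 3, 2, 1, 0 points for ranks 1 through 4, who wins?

Nadia

Carlos: 7·3 + 37·0 + 30·1 + 37·1 + 34·2 = 156
Zara: 7·0 + 37·1 + 30·0 + 37·2 + 34·1 = 145
Nadia: 7·2 + 37·2 + 30·3 + 37·3 + 34·0 = 289
Aisha: 7·1 + 37·3 + 30·2 + 37·0 + 34·3 = 280
Nadia has the highest Borda score (289).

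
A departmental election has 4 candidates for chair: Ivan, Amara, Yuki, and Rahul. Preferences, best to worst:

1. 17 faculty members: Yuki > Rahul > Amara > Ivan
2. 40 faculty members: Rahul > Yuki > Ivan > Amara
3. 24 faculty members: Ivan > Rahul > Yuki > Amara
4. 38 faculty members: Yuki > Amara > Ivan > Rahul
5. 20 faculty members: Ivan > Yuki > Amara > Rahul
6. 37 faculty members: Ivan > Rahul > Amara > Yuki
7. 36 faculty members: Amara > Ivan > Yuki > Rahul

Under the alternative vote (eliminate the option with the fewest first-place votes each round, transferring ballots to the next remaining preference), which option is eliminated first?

Amara

Round 1: Ivan 81, Amara 36, Yuki 55, Rahul 40. Eliminate Amara.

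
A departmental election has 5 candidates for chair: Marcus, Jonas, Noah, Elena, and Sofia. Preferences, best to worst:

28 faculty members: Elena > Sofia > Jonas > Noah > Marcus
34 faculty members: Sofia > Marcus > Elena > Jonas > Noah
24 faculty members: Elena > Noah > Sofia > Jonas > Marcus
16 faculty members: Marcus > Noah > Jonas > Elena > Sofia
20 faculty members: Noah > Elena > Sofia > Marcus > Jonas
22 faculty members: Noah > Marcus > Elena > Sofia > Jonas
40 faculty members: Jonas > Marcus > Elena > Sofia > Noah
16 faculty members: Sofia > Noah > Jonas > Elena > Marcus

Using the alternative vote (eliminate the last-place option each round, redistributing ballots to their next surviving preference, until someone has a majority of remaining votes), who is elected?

Elena

Round 1: Marcus 16, Jonas 40, Noah 42, Elena 52, Sofia 50. Eliminate Marcus.
Round 2: Jonas 40, Noah 58, Elena 52, Sofia 50. Eliminate Jonas.
Round 3: Noah 58, Elena 92, Sofia 50. Eliminate Sofia.
Round 4: Noah 74, Elena 126. Elena has a majority.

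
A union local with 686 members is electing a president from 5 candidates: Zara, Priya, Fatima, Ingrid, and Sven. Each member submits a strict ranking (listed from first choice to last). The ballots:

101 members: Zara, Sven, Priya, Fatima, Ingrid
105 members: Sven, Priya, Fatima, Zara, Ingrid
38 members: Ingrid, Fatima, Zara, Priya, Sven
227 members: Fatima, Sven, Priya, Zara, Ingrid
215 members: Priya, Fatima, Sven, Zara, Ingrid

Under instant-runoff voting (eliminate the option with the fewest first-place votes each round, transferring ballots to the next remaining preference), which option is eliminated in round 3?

Sven

Round 1: Zara 101, Priya 215, Fatima 227, Ingrid 38, Sven 105. Eliminate Ingrid.
Round 2: Zara 101, Priya 215, Fatima 265, Sven 105. Eliminate Zara.
Round 3: Priya 215, Fatima 265, Sven 206. Eliminate Sven.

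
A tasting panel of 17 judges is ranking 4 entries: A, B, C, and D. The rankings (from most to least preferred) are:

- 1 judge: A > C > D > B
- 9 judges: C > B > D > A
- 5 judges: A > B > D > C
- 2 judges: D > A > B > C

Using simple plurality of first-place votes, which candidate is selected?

First-place votes: A 6, B 0, C 9, D 2.
C has the most first-place votes.

C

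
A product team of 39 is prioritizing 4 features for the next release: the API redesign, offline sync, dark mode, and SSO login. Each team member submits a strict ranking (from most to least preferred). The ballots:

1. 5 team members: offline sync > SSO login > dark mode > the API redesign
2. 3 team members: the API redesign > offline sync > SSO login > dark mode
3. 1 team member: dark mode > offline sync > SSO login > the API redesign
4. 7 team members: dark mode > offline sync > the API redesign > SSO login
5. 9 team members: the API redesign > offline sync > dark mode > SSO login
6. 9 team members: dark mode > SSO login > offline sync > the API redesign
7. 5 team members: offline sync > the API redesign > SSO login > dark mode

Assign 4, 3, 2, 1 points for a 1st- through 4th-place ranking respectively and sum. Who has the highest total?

offline sync

the API redesign: 5·1 + 3·4 + 1·1 + 7·2 + 9·4 + 9·1 + 5·3 = 92
offline sync: 5·4 + 3·3 + 1·3 + 7·3 + 9·3 + 9·2 + 5·4 = 118
dark mode: 5·2 + 3·1 + 1·4 + 7·4 + 9·2 + 9·4 + 5·1 = 104
SSO login: 5·3 + 3·2 + 1·2 + 7·1 + 9·1 + 9·3 + 5·2 = 76
offline sync has the highest Borda score (118).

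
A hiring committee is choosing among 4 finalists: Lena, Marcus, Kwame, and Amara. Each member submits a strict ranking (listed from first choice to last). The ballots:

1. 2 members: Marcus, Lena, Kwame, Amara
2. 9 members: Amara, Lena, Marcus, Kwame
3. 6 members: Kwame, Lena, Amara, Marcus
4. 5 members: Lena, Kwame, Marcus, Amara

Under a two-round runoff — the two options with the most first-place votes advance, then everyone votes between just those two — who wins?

Kwame

Round 1 first-place votes: Lena 5, Marcus 2, Kwame 6, Amara 9.
Amara and Kwame advance.
Runoff: Amara is preferred to Kwame by 9 voters; Kwame by 13.
Kwame wins the runoff.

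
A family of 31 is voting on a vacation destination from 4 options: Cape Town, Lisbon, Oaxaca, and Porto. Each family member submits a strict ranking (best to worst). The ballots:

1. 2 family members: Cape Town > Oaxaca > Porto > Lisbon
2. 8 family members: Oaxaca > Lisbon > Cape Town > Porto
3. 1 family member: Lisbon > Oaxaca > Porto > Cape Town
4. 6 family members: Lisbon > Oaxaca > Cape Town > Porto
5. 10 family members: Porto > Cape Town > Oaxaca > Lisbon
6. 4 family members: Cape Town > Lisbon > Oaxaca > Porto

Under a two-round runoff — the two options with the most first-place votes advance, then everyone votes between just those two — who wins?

Round 1 first-place votes: Cape Town 6, Lisbon 7, Oaxaca 8, Porto 10.
Porto and Oaxaca advance.
Runoff: Porto is preferred to Oaxaca by 10 voters; Oaxaca by 21.
Oaxaca wins the runoff.

Oaxaca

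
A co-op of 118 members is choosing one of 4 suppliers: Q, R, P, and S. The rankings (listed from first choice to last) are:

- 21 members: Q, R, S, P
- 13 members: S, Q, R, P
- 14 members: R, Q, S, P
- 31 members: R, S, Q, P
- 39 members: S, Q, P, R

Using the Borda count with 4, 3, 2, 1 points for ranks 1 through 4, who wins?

S

Q: 21·4 + 13·3 + 14·3 + 31·2 + 39·3 = 344
R: 21·3 + 13·2 + 14·4 + 31·4 + 39·1 = 308
P: 21·1 + 13·1 + 14·1 + 31·1 + 39·2 = 157
S: 21·2 + 13·4 + 14·2 + 31·3 + 39·4 = 371
S has the highest Borda score (371).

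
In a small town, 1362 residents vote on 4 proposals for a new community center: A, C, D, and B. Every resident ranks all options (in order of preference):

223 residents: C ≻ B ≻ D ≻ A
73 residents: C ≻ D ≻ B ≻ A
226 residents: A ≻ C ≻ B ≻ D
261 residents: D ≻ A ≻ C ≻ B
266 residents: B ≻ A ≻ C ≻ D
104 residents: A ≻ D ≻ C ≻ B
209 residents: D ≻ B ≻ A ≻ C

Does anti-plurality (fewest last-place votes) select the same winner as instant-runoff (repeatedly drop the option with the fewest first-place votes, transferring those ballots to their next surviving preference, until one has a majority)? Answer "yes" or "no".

no

Anti-plurality — last-place votes: A 296, C 209, D 492, B 365. Winner: C.
Instant-runoff — R1 A 330, C 296, D 470, B 266 (B out); R2 A 596, C 296, D 470 (C out); R3 A 596, D 766 (D winner). Winner: D.
The two methods disagree.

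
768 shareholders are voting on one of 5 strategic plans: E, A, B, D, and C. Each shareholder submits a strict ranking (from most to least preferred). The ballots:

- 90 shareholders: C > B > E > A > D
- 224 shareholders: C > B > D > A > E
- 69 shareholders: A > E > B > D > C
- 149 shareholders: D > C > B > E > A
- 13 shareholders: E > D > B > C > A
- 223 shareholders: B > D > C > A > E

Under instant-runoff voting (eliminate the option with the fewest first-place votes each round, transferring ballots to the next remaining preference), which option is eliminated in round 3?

Round 1: E 13, A 69, B 223, D 149, C 314. Eliminate E.
Round 2: A 69, B 223, D 162, C 314. Eliminate A.
Round 3: B 292, D 162, C 314. Eliminate D.

D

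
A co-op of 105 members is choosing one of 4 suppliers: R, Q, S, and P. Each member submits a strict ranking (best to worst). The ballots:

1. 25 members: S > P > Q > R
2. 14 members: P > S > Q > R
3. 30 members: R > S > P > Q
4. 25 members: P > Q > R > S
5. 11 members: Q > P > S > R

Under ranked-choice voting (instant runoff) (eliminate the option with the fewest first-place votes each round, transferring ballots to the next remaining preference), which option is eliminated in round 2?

S

Round 1: R 30, Q 11, S 25, P 39. Eliminate Q.
Round 2: R 30, S 25, P 50. Eliminate S.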